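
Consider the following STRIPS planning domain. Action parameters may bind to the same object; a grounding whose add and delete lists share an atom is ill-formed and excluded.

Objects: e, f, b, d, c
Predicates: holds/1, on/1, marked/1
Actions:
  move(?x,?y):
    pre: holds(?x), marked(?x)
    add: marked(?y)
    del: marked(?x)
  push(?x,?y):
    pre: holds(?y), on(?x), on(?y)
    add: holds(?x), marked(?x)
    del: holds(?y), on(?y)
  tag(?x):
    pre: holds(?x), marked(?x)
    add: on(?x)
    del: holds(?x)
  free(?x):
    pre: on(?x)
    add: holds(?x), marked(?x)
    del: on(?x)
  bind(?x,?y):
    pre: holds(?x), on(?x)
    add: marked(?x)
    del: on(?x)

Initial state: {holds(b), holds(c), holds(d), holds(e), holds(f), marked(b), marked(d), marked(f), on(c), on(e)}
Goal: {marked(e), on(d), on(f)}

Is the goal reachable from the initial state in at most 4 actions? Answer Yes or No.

1. move(b,e)  →  {holds(b), holds(c), holds(d), holds(e), holds(f), marked(d), marked(e), marked(f), on(c), on(e)}
2. tag(f)  →  {holds(b), holds(c), holds(d), holds(e), marked(d), marked(e), marked(f), on(c), on(e), on(f)}
3. tag(d)  →  {holds(b), holds(c), holds(e), marked(d), marked(e), marked(f), on(c), on(d), on(e), on(f)}
optimal plan length = 3; 3 ≤ 4

Yes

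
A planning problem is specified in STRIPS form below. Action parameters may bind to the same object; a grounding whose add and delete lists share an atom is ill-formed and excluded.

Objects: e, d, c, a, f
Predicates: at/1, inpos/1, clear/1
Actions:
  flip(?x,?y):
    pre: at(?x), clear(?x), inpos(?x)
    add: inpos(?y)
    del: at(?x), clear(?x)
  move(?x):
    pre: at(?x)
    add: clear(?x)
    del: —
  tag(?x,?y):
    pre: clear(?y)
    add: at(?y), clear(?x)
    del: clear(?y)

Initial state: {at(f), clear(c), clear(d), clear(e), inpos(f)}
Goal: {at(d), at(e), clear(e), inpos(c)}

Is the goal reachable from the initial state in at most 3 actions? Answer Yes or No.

Yes

1. tag(f,e)  →  {at(e), at(f), clear(c), clear(d), clear(f), inpos(f)}
2. flip(f,c)  →  {at(e), clear(c), clear(d), inpos(c), inpos(f)}
3. tag(e,d)  →  {at(d), at(e), clear(c), clear(e), inpos(c), inpos(f)}
optimal plan length = 3; 3 ≤ 3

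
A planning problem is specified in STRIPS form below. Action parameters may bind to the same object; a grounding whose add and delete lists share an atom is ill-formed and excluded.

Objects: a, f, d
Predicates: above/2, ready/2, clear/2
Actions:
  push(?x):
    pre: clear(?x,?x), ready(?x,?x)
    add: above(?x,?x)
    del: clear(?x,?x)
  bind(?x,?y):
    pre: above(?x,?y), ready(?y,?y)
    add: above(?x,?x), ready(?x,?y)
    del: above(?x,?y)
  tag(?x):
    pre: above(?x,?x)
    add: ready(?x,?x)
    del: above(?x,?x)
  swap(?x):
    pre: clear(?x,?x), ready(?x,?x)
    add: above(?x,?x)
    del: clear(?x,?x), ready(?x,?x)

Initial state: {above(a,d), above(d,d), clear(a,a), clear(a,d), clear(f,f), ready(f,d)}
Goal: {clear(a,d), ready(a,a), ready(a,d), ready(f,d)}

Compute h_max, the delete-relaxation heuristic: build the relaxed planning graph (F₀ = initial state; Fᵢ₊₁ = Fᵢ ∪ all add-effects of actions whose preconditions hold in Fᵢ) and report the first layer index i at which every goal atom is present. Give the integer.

3

F0 = init (6 atoms)
F1 = F0 ∪ {ready(d,d)}  (7 atoms)
F2 = F1 ∪ {above(a,a), ready(a,d)}  (9 atoms)
F3 = F2 ∪ {ready(a,a)}  (10 atoms)
goal ⊆ F3  ⇒  h_max = 3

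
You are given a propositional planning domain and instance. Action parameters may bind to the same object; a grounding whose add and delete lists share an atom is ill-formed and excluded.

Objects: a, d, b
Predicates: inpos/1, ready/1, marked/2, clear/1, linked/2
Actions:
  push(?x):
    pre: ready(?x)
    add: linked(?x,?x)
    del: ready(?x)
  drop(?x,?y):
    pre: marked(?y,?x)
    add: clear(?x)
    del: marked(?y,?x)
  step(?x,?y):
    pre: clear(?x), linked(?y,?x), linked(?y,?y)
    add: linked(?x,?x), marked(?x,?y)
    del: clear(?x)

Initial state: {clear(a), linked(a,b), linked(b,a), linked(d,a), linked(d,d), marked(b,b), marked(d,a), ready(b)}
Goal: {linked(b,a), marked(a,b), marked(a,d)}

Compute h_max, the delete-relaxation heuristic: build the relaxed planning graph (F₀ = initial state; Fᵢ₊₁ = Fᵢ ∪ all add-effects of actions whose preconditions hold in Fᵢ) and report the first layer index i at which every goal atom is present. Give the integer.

2

F0 = init (8 atoms)
F1 = F0 ∪ {clear(b), linked(a,a), linked(b,b), marked(a,d)}  (12 atoms)
F2 = F1 ∪ {clear(d), marked(a,a), marked(a,b), marked(b,a)}  (16 atoms)
goal ⊆ F2  ⇒  h_max = 2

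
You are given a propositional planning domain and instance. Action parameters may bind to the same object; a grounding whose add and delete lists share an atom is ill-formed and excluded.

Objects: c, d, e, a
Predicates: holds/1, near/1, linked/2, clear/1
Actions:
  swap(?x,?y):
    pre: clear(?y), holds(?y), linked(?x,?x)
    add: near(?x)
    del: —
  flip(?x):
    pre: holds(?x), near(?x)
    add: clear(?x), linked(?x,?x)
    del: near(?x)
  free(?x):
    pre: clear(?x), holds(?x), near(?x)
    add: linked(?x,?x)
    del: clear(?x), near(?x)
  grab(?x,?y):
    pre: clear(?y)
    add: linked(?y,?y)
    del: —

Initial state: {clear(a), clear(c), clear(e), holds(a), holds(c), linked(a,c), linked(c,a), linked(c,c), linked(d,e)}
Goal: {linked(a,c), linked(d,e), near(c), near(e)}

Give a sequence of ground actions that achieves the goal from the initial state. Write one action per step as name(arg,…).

swap(c,c); grab(c,e); swap(e,c)

1. swap(c,c)  →  {clear(a), clear(c), clear(e), holds(a), holds(c), linked(a,c), linked(c,a), linked(c,c), linked(d,e), near(c)}
2. grab(c,e)  →  {clear(a), clear(c), clear(e), holds(a), holds(c), linked(a,c), linked(c,a), linked(c,c), linked(d,e), linked(e,e), near(c)}
3. swap(e,c)  →  {clear(a), clear(c), clear(e), holds(a), holds(c), linked(a,c), linked(c,a), linked(c,c), linked(d,e), linked(e,e), near(c), near(e)}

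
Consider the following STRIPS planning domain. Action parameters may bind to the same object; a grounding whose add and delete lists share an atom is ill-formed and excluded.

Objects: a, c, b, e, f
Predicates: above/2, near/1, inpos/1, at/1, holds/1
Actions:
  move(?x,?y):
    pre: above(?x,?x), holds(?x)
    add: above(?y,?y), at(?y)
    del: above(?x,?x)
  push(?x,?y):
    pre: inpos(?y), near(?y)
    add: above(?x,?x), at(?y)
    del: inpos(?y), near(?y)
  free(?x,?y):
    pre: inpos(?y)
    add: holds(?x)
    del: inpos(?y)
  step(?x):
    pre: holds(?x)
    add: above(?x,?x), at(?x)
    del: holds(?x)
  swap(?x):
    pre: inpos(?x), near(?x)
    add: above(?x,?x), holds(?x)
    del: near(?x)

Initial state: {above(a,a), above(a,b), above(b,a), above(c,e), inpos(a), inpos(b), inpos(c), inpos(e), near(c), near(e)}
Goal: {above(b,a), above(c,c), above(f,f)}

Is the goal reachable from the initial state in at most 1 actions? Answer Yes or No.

No

1. push(c,c)  →  {above(a,a), above(a,b), above(b,a), above(c,c), above(c,e), at(c), inpos(a), inpos(b), inpos(e), near(e)}
2. push(f,e)  →  {above(a,a), above(a,b), above(b,a), above(c,c), above(c,e), above(f,f), at(c), at(e), inpos(a), inpos(b)}
optimal plan length = 2; 2 > 1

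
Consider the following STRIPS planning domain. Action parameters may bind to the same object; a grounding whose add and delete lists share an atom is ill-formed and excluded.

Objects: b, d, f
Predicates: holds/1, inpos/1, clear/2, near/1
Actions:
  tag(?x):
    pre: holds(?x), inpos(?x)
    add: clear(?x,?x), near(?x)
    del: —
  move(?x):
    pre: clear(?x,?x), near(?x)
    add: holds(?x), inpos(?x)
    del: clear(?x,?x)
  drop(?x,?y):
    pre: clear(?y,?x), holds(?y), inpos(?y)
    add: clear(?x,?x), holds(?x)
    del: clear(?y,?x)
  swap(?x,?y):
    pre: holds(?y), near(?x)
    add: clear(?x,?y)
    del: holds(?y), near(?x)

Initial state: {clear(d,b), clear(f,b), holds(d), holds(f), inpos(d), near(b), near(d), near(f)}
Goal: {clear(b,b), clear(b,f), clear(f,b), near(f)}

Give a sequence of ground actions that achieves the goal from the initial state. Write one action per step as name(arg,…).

1. drop(b,d)  →  {clear(b,b), clear(f,b), holds(b), holds(d), holds(f), inpos(d), near(b), near(d), near(f)}
2. swap(b,f)  →  {clear(b,b), clear(b,f), clear(f,b), holds(b), holds(d), inpos(d), near(d), near(f)}

drop(b,d); swap(b,f)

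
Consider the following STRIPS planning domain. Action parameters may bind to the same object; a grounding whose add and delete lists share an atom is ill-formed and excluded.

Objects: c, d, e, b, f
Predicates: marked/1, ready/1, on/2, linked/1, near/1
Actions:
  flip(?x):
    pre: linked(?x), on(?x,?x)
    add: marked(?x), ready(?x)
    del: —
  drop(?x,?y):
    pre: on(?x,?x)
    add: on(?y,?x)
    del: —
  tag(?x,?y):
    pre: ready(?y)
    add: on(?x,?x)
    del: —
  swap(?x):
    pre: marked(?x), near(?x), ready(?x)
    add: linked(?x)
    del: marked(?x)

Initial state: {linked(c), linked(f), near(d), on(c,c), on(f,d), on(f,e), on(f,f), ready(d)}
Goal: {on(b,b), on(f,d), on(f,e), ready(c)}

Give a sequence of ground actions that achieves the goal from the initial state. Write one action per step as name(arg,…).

flip(c); tag(b,c)

1. flip(c)  →  {linked(c), linked(f), marked(c), near(d), on(c,c), on(f,d), on(f,e), on(f,f), ready(c), ready(d)}
2. tag(b,c)  →  {linked(c), linked(f), marked(c), near(d), on(b,b), on(c,c), on(f,d), on(f,e), on(f,f), ready(c), ready(d)}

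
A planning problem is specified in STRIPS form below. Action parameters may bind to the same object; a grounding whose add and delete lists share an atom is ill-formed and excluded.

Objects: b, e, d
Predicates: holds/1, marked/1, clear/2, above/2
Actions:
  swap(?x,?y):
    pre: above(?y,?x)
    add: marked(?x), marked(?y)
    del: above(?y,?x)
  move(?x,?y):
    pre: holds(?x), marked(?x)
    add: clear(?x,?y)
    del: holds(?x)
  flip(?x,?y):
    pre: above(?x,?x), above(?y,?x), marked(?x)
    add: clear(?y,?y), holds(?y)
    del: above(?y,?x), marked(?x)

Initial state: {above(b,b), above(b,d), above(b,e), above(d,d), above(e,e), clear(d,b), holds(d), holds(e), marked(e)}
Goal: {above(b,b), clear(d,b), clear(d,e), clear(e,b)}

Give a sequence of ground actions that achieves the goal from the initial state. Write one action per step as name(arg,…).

1. swap(d,b)  →  {above(b,b), above(b,e), above(d,d), above(e,e), clear(d,b), holds(d), holds(e), marked(b), marked(d), marked(e)}
2. move(e,b)  →  {above(b,b), above(b,e), above(d,d), above(e,e), clear(d,b), clear(e,b), holds(d), marked(b), marked(d), marked(e)}
3. move(d,e)  →  {above(b,b), above(b,e), above(d,d), above(e,e), clear(d,b), clear(d,e), clear(e,b), marked(b), marked(d), marked(e)}

swap(d,b); move(e,b); move(d,e)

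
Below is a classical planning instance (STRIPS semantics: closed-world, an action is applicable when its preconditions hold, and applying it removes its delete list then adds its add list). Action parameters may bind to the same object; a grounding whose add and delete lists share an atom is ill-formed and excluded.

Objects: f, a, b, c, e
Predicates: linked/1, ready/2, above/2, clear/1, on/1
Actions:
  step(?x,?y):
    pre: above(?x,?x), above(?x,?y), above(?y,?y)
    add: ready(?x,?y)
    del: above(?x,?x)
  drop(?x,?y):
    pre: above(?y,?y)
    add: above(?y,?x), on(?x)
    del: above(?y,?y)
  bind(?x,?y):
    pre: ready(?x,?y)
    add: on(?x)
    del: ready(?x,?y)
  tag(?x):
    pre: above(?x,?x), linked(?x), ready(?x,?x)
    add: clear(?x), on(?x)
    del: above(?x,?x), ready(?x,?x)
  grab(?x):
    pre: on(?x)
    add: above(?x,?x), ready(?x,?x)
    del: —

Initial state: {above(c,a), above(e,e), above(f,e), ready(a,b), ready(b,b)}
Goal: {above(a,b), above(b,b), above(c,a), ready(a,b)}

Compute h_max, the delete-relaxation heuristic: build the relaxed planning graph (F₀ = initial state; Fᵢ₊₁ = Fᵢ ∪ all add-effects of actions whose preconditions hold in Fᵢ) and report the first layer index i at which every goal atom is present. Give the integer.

F0 = init (5 atoms)
F1 = F0 ∪ {above(e,a), above(e,b), above(e,c), above(e,f), on(a), on(b), on(c), on(f), ready(e,e)}  (14 atoms)
F2 = F1 ∪ {above(a,a), above(b,b), above(c,c), above(f,f), on(e), ready(a,a), ready(c,c), ready(f,f)}  (22 atoms)
F3 = F2 ∪ {above(a,b), above(a,c), above(a,e), above(a,f), above(b,a), above(b,c), above(b,e), above(b,f), above(c,b), above(c,e), above(c,f), above(f,a), above(f,b), above(f,c), ready(c,a), ready(e,a), ready(e,b), ready(e,c), ready(e,f), ready(f,e)}  (42 atoms)
goal ⊆ F3  ⇒  h_max = 3

3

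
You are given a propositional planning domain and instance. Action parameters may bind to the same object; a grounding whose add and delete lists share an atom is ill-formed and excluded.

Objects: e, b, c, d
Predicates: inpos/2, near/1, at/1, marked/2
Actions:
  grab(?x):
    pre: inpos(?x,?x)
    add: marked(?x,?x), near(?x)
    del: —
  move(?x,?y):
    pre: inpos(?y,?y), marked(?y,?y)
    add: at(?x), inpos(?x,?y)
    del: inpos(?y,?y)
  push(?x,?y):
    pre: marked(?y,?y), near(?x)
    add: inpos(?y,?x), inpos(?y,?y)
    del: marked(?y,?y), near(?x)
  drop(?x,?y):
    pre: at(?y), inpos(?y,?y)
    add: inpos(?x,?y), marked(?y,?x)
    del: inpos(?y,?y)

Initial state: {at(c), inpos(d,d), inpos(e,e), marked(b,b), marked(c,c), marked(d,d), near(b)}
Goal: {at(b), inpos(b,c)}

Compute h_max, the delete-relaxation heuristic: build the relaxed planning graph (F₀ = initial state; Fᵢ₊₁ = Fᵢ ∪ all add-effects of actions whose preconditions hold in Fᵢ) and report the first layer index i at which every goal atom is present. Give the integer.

F0 = init (7 atoms)
F1 = F0 ∪ {at(b), at(e), inpos(b,b), inpos(b,d), inpos(c,b), inpos(c,c), inpos(c,d), inpos(d,b), inpos(e,d), marked(e,e), near(d), near(e)}  (19 atoms)
F2 = F1 ∪ {at(d), inpos(b,c), inpos(b,e), inpos(c,e), inpos(d,c), inpos(d,e), inpos(e,b), inpos(e,c), marked(b,c), marked(b,d), marked(b,e), marked(c,b), marked(c,d), marked(c,e), marked(e,b), marked(e,c), marked(e,d), near(c)}  (37 atoms)
goal ⊆ F2  ⇒  h_max = 2

2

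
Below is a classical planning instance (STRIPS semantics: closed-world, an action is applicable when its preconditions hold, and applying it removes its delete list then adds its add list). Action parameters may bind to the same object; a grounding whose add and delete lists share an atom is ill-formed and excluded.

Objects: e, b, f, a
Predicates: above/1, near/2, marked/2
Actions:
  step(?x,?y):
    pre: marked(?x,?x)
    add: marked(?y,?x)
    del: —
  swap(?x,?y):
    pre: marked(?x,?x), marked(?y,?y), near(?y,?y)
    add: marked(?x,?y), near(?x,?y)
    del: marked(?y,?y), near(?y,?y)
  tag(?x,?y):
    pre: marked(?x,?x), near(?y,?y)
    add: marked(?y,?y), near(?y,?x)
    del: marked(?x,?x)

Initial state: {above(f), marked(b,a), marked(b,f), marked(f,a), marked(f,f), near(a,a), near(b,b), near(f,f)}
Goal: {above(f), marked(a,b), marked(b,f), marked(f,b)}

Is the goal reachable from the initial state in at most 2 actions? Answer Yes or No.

No

1. tag(f,b)  →  {above(f), marked(b,a), marked(b,b), marked(b,f), marked(f,a), near(a,a), near(b,b), near(b,f), near(f,f)}
2. step(b,f)  →  {above(f), marked(b,a), marked(b,b), marked(b,f), marked(f,a), marked(f,b), near(a,a), near(b,b), near(b,f), near(f,f)}
3. step(b,a)  →  {above(f), marked(a,b), marked(b,a), marked(b,b), marked(b,f), marked(f,a), marked(f,b), near(a,a), near(b,b), near(b,f), near(f,f)}
optimal plan length = 3; 3 > 2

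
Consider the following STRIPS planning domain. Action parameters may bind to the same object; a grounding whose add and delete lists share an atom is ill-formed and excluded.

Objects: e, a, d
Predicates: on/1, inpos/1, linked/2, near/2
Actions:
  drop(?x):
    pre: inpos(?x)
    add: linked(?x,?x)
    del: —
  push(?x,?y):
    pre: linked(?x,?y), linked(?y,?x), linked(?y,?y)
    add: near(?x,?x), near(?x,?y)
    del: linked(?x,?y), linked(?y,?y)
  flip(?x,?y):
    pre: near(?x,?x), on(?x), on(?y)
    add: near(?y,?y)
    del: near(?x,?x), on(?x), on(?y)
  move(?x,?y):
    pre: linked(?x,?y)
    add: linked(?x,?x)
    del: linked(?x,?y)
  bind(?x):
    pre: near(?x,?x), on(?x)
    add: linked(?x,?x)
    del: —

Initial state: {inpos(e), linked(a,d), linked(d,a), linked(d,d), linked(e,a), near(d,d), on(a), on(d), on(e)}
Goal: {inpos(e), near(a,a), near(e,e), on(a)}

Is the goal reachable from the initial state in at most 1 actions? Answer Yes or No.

1. push(a,d)  →  {inpos(e), linked(d,a), linked(e,a), near(a,a), near(a,d), near(d,d), on(a), on(d), on(e)}
2. flip(d,e)  →  {inpos(e), linked(d,a), linked(e,a), near(a,a), near(a,d), near(e,e), on(a)}
optimal plan length = 2; 2 > 1

No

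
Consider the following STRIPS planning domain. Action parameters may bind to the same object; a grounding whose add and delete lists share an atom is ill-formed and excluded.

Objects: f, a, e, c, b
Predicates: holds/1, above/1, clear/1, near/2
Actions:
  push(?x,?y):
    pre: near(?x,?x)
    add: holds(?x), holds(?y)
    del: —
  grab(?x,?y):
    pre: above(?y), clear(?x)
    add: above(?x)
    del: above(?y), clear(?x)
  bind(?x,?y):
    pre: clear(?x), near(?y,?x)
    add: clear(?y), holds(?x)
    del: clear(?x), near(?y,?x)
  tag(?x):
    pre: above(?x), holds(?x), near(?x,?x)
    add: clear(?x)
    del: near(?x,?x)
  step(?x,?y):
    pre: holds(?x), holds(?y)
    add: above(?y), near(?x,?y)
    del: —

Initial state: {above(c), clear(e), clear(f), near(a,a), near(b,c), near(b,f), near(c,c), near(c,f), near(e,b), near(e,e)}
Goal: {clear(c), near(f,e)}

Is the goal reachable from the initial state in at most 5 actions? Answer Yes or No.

1. push(a,e)  →  {above(c), clear(e), clear(f), holds(a), holds(e), near(a,a), near(b,c), near(b,f), near(c,c), near(c,f), near(e,b), near(e,e)}
2. bind(f,c)  →  {above(c), clear(c), clear(e), holds(a), holds(e), holds(f), near(a,a), near(b,c), near(b,f), near(c,c), near(e,b), near(e,e)}
3. step(f,e)  →  {above(c), above(e), clear(c), clear(e), holds(a), holds(e), holds(f), near(a,a), near(b,c), near(b,f), near(c,c), near(e,b), near(e,e), near(f,e)}
optimal plan length = 3; 3 ≤ 5

Yes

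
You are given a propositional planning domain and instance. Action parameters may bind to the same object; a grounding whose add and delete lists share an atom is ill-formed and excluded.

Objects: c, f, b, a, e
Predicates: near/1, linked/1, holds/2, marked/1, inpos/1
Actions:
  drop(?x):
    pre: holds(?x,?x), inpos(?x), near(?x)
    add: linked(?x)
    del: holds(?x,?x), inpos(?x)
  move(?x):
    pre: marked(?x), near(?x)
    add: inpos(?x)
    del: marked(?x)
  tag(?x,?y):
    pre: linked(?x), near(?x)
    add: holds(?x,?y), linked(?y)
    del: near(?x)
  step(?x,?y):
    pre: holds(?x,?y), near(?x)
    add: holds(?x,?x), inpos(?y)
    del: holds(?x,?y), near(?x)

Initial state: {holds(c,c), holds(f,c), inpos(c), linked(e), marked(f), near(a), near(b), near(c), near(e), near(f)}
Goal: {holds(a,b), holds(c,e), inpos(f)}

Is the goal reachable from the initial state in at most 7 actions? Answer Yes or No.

1. drop(c)  →  {holds(f,c), linked(c), linked(e), marked(f), near(a), near(b), near(c), near(e), near(f)}
2. move(f)  →  {holds(f,c), inpos(f), linked(c), linked(e), near(a), near(b), near(c), near(e), near(f)}
3. tag(c,e)  →  {holds(c,e), holds(f,c), inpos(f), linked(c), linked(e), near(a), near(b), near(e), near(f)}
4. tag(e,a)  →  {holds(c,e), holds(e,a), holds(f,c), inpos(f), linked(a), linked(c), linked(e), near(a), near(b), near(f)}
5. tag(a,b)  →  {holds(a,b), holds(c,e), holds(e,a), holds(f,c), inpos(f), linked(a), linked(b), linked(c), linked(e), near(b), near(f)}
optimal plan length = 5; 5 ≤ 7

Yes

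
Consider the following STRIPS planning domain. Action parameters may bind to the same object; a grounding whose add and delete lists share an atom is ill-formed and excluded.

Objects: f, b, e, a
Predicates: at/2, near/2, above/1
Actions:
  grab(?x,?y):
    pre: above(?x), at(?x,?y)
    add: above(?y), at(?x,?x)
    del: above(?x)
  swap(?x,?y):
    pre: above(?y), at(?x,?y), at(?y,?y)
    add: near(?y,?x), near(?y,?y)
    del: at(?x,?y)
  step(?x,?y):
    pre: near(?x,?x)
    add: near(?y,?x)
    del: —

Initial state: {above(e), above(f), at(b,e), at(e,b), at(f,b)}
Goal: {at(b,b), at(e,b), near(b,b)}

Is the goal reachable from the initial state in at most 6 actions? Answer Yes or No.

1. grab(f,b)  →  {above(b), above(e), at(b,e), at(e,b), at(f,b), at(f,f)}
2. grab(b,e)  →  {above(e), at(b,b), at(b,e), at(e,b), at(f,b), at(f,f)}
3. grab(e,b)  →  {above(b), at(b,b), at(b,e), at(e,b), at(e,e), at(f,b), at(f,f)}
4. swap(f,b)  →  {above(b), at(b,b), at(b,e), at(e,b), at(e,e), at(f,f), near(b,b), near(b,f)}
optimal plan length = 4; 4 ≤ 6

Yes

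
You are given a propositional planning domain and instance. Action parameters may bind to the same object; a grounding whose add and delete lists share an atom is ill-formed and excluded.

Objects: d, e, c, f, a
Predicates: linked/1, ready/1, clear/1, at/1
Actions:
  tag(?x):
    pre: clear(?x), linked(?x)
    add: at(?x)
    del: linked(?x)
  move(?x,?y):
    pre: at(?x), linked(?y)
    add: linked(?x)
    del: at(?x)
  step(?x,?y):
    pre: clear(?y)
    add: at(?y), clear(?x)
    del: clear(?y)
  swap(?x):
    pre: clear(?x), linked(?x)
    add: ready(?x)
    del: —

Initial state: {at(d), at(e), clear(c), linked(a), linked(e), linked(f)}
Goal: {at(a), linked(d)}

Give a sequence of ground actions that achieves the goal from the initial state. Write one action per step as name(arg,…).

move(d,e); step(a,c); tag(a)

1. move(d,e)  →  {at(e), clear(c), linked(a), linked(d), linked(e), linked(f)}
2. step(a,c)  →  {at(c), at(e), clear(a), linked(a), linked(d), linked(e), linked(f)}
3. tag(a)  →  {at(a), at(c), at(e), clear(a), linked(d), linked(e), linked(f)}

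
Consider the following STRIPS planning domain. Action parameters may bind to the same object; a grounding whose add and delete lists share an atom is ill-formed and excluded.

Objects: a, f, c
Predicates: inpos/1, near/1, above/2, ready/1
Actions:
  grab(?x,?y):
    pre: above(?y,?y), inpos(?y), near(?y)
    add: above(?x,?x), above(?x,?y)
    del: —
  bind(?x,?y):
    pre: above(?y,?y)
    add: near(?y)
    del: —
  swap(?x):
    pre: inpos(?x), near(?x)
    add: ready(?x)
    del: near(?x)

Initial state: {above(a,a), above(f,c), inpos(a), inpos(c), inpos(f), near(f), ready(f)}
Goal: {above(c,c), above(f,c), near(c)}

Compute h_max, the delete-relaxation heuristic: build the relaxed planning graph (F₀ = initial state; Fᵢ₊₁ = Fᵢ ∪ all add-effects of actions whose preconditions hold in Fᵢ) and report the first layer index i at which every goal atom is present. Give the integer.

3

F0 = init (7 atoms)
F1 = F0 ∪ {near(a)}  (8 atoms)
F2 = F1 ∪ {above(c,a), above(c,c), above(f,a), above(f,f), ready(a)}  (13 atoms)
F3 = F2 ∪ {above(a,f), above(c,f), near(c)}  (16 atoms)
goal ⊆ F3  ⇒  h_max = 3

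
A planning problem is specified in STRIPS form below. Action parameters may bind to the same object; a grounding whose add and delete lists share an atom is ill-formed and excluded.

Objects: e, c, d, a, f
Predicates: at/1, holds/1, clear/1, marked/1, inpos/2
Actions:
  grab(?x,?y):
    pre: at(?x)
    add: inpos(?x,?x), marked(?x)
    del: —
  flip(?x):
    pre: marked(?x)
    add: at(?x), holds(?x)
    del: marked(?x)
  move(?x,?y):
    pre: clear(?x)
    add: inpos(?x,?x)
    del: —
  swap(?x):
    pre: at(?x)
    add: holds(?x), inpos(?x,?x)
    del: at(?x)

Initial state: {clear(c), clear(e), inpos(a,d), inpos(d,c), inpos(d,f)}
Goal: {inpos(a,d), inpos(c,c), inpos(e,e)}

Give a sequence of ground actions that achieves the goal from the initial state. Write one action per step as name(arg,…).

move(e,e); move(c,e)

1. move(e,e)  →  {clear(c), clear(e), inpos(a,d), inpos(d,c), inpos(d,f), inpos(e,e)}
2. move(c,e)  →  {clear(c), clear(e), inpos(a,d), inpos(c,c), inpos(d,c), inpos(d,f), inpos(e,e)}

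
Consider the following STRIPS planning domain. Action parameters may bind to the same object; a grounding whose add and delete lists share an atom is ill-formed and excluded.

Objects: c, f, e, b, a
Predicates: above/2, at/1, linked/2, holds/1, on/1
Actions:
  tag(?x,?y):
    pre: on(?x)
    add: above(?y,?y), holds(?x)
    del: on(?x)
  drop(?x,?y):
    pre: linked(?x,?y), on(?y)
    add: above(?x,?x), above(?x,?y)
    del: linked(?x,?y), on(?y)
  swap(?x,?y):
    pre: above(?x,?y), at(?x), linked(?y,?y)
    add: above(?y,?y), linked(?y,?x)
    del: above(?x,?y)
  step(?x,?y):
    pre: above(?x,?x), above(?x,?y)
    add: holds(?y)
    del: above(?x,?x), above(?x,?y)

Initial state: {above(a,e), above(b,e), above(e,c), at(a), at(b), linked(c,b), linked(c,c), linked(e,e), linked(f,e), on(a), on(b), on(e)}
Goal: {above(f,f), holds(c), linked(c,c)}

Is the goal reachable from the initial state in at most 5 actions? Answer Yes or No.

1. tag(e,c)  →  {above(a,e), above(b,e), above(c,c), above(e,c), at(a), at(b), holds(e), linked(c,b), linked(c,c), linked(e,e), linked(f,e), on(a), on(b)}
2. tag(b,f)  →  {above(a,e), above(b,e), above(c,c), above(e,c), above(f,f), at(a), at(b), holds(b), holds(e), linked(c,b), linked(c,c), linked(e,e), linked(f,e), on(a)}
3. step(c,c)  →  {above(a,e), above(b,e), above(e,c), above(f,f), at(a), at(b), holds(b), holds(c), holds(e), linked(c,b), linked(c,c), linked(e,e), linked(f,e), on(a)}
optimal plan length = 3; 3 ≤ 5

Yes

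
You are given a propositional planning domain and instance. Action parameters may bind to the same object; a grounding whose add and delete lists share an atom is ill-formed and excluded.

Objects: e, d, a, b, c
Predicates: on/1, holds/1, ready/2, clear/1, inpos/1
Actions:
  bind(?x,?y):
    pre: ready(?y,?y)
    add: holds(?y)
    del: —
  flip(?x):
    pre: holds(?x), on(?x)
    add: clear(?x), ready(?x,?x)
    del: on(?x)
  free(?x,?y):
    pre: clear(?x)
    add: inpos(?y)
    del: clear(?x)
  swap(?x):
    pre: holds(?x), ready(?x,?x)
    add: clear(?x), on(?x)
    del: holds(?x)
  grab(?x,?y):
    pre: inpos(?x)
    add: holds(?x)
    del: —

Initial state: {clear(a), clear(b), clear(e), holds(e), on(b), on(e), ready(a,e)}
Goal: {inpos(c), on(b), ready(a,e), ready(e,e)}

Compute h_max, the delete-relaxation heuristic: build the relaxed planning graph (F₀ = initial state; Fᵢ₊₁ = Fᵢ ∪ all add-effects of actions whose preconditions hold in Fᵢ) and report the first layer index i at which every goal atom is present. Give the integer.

F0 = init (7 atoms)
F1 = F0 ∪ {inpos(a), inpos(b), inpos(c), inpos(d), inpos(e), ready(e,e)}  (13 atoms)
goal ⊆ F1  ⇒  h_max = 1

1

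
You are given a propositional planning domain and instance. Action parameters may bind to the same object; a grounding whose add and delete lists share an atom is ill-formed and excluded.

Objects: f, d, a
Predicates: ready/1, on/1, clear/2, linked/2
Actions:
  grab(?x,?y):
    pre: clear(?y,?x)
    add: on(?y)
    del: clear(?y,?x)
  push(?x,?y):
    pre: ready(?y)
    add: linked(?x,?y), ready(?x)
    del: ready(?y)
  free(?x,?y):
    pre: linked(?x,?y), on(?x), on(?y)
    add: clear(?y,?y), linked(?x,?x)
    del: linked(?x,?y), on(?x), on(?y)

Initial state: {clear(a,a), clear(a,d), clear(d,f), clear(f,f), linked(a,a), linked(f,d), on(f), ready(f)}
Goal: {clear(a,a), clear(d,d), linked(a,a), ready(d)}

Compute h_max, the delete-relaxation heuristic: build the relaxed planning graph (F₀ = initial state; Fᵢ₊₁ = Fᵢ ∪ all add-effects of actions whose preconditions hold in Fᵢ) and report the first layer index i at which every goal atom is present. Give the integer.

F0 = init (8 atoms)
F1 = F0 ∪ {linked(a,f), linked(d,f), on(a), on(d), ready(a), ready(d)}  (14 atoms)
F2 = F1 ∪ {clear(d,d), linked(a,d), linked(d,a), linked(d,d), linked(f,a), linked(f,f)}  (20 atoms)
goal ⊆ F2  ⇒  h_max = 2

2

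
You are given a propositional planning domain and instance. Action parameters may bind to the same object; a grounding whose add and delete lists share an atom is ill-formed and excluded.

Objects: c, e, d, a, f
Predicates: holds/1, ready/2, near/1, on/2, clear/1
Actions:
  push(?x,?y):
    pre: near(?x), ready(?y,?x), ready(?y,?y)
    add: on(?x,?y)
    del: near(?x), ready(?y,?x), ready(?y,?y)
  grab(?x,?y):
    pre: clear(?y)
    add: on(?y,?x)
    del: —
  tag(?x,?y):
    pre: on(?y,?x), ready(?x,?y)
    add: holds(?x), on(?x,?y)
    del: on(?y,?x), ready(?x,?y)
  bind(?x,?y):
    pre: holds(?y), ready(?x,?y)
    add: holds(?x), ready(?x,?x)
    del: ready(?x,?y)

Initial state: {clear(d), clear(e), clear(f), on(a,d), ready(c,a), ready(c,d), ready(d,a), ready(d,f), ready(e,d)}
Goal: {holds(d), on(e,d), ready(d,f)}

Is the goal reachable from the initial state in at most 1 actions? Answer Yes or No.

1. grab(d,e)  →  {clear(d), clear(e), clear(f), on(a,d), on(e,d), ready(c,a), ready(c,d), ready(d,a), ready(d,f), ready(e,d)}
2. tag(d,a)  →  {clear(d), clear(e), clear(f), holds(d), on(d,a), on(e,d), ready(c,a), ready(c,d), ready(d,f), ready(e,d)}
optimal plan length = 2; 2 > 1

No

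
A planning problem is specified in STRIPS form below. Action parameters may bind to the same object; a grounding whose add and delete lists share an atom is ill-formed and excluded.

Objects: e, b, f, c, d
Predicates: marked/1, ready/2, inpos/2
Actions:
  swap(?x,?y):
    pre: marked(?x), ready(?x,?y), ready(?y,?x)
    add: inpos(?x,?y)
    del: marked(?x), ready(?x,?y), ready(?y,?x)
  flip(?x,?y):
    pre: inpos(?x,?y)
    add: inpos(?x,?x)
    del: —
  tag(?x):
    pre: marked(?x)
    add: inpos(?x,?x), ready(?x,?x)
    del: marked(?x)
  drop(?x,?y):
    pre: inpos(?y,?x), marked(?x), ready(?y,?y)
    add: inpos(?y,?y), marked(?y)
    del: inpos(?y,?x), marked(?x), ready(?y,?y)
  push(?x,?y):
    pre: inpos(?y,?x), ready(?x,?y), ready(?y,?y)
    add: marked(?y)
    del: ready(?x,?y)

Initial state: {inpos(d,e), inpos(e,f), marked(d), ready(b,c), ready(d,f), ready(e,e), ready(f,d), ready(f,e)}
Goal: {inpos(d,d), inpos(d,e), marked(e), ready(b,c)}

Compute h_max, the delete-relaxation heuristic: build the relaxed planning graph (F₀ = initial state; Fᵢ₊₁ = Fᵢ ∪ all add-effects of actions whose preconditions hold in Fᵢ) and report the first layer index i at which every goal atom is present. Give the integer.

1

F0 = init (8 atoms)
F1 = F0 ∪ {inpos(d,d), inpos(d,f), inpos(e,e), marked(e), ready(d,d)}  (13 atoms)
goal ⊆ F1  ⇒  h_max = 1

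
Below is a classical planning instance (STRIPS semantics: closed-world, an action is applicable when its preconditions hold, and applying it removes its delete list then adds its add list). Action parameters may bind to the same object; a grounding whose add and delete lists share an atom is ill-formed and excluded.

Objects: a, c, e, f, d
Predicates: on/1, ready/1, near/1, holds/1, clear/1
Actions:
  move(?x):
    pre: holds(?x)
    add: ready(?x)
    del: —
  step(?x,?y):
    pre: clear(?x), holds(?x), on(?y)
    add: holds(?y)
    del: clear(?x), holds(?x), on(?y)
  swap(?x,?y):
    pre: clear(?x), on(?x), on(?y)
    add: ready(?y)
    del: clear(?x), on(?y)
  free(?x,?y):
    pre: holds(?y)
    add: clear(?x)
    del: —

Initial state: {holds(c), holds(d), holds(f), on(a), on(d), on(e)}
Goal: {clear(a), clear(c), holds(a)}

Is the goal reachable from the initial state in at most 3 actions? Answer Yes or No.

No

1. free(a,c)  →  {clear(a), holds(c), holds(d), holds(f), on(a), on(d), on(e)}
2. free(c,c)  →  {clear(a), clear(c), holds(c), holds(d), holds(f), on(a), on(d), on(e)}
3. step(c,a)  →  {clear(a), holds(a), holds(d), holds(f), on(d), on(e)}
4. free(c,a)  →  {clear(a), clear(c), holds(a), holds(d), holds(f), on(d), on(e)}
optimal plan length = 4; 4 > 3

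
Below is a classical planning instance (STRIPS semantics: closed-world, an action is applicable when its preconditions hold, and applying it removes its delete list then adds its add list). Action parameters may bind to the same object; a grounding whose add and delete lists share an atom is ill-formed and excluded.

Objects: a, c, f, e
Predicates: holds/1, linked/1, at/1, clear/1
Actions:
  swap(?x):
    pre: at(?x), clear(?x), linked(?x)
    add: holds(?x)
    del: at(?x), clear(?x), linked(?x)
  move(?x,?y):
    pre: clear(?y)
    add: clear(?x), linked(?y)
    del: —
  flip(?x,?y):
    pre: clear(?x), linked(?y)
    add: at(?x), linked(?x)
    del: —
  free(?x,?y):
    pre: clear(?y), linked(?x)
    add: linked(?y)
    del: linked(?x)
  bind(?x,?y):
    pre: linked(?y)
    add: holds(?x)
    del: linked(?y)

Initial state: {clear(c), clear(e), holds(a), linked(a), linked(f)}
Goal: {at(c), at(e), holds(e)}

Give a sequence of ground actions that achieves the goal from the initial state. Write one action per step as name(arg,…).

1. flip(c,a)  →  {at(c), clear(c), clear(e), holds(a), linked(a), linked(c), linked(f)}
2. flip(e,a)  →  {at(c), at(e), clear(c), clear(e), holds(a), linked(a), linked(c), linked(e), linked(f)}
3. bind(e,a)  →  {at(c), at(e), clear(c), clear(e), holds(a), holds(e), linked(c), linked(e), linked(f)}

flip(c,a); flip(e,a); bind(e,a)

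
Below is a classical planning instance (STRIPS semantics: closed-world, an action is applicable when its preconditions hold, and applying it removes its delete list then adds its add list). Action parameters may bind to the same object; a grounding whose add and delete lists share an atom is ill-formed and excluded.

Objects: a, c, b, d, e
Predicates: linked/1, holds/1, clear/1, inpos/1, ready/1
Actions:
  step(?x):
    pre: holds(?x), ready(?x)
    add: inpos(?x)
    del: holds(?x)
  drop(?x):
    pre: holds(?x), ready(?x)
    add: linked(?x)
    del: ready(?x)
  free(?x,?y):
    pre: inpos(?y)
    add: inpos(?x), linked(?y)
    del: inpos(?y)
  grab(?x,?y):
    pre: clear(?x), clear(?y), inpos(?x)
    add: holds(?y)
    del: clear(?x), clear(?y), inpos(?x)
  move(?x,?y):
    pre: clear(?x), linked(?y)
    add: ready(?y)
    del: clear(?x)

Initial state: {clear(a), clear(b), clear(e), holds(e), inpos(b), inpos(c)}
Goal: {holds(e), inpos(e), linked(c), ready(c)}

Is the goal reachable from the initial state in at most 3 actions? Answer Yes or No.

Yes

1. free(e,c)  →  {clear(a), clear(b), clear(e), holds(e), inpos(b), inpos(e), linked(c)}
2. move(a,c)  →  {clear(b), clear(e), holds(e), inpos(b), inpos(e), linked(c), ready(c)}
optimal plan length = 2; 2 ≤ 3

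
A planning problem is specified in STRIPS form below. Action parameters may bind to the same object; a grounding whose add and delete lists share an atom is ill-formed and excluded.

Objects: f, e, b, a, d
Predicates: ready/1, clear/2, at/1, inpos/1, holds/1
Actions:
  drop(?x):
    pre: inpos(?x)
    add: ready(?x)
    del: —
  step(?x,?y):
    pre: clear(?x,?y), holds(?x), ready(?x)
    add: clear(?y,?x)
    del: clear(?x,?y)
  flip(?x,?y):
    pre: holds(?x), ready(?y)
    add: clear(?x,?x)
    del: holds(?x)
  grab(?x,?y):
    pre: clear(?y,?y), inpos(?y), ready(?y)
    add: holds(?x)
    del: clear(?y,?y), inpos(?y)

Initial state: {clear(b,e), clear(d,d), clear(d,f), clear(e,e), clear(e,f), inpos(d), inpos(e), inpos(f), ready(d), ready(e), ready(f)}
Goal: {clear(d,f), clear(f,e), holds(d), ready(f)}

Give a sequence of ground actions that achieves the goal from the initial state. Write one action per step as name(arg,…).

grab(e,e); step(e,f); grab(d,d)

1. grab(e,e)  →  {clear(b,e), clear(d,d), clear(d,f), clear(e,f), holds(e), inpos(d), inpos(f), ready(d), ready(e), ready(f)}
2. step(e,f)  →  {clear(b,e), clear(d,d), clear(d,f), clear(f,e), holds(e), inpos(d), inpos(f), ready(d), ready(e), ready(f)}
3. grab(d,d)  →  {clear(b,e), clear(d,f), clear(f,e), holds(d), holds(e), inpos(f), ready(d), ready(e), ready(f)}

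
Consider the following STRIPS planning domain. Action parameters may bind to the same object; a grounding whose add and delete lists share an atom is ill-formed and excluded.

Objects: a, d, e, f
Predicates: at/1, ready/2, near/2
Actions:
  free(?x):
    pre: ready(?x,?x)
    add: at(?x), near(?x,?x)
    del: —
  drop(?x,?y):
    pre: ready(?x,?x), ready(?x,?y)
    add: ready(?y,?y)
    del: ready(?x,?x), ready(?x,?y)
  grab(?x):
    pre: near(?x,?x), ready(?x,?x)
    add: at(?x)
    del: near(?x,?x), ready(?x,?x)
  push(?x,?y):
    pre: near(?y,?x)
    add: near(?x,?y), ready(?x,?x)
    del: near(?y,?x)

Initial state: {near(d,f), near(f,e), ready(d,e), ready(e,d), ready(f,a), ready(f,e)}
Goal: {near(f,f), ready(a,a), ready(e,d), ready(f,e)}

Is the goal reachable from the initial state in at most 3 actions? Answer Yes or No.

1. push(f,d)  →  {near(f,d), near(f,e), ready(d,e), ready(e,d), ready(f,a), ready(f,e), ready(f,f)}
2. free(f)  →  {at(f), near(f,d), near(f,e), near(f,f), ready(d,e), ready(e,d), ready(f,a), ready(f,e), ready(f,f)}
3. drop(f,a)  →  {at(f), near(f,d), near(f,e), near(f,f), ready(a,a), ready(d,e), ready(e,d), ready(f,e)}
optimal plan length = 3; 3 ≤ 3

Yes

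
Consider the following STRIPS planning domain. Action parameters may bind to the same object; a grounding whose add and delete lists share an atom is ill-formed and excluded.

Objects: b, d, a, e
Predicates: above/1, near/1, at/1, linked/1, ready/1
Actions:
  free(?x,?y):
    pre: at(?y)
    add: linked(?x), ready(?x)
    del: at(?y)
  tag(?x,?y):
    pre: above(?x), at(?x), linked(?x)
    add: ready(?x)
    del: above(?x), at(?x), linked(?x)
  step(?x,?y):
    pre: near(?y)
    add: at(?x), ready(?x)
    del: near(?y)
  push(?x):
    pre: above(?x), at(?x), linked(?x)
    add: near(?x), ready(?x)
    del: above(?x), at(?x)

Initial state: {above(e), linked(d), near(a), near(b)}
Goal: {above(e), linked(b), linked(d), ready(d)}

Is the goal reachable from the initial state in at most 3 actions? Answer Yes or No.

1. step(d,b)  →  {above(e), at(d), linked(d), near(a), ready(d)}
2. free(b,d)  →  {above(e), linked(b), linked(d), near(a), ready(b), ready(d)}
optimal plan length = 2; 2 ≤ 3

Yes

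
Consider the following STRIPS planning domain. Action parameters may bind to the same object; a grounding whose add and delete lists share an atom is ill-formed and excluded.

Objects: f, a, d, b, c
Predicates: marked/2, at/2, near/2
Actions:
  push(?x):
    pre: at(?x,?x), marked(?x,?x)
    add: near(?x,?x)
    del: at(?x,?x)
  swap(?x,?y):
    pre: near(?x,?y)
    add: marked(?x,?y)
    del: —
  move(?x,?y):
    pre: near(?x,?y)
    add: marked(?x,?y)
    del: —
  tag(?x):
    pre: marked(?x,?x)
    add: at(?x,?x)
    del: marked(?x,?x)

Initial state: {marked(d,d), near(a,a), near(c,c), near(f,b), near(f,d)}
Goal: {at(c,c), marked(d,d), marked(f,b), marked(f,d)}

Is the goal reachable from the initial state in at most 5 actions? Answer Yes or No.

Yes

1. swap(f,d)  →  {marked(d,d), marked(f,d), near(a,a), near(c,c), near(f,b), near(f,d)}
2. swap(f,b)  →  {marked(d,d), marked(f,b), marked(f,d), near(a,a), near(c,c), near(f,b), near(f,d)}
3. swap(c,c)  →  {marked(c,c), marked(d,d), marked(f,b), marked(f,d), near(a,a), near(c,c), near(f,b), near(f,d)}
4. tag(c)  →  {at(c,c), marked(d,d), marked(f,b), marked(f,d), near(a,a), near(c,c), near(f,b), near(f,d)}
optimal plan length = 4; 4 ≤ 5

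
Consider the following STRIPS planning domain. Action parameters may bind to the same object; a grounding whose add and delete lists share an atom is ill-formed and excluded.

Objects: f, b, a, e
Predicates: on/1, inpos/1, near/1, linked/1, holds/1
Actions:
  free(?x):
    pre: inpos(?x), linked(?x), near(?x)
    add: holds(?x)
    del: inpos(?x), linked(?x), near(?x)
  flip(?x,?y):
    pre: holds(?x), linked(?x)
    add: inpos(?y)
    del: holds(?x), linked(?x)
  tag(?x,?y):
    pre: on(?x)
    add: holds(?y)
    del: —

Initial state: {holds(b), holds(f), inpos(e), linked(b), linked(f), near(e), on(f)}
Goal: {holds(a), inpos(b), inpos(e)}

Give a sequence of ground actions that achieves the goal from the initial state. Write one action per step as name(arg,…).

1. flip(f,b)  →  {holds(b), inpos(b), inpos(e), linked(b), near(e), on(f)}
2. tag(f,a)  →  {holds(a), holds(b), inpos(b), inpos(e), linked(b), near(e), on(f)}

flip(f,b); tag(f,a)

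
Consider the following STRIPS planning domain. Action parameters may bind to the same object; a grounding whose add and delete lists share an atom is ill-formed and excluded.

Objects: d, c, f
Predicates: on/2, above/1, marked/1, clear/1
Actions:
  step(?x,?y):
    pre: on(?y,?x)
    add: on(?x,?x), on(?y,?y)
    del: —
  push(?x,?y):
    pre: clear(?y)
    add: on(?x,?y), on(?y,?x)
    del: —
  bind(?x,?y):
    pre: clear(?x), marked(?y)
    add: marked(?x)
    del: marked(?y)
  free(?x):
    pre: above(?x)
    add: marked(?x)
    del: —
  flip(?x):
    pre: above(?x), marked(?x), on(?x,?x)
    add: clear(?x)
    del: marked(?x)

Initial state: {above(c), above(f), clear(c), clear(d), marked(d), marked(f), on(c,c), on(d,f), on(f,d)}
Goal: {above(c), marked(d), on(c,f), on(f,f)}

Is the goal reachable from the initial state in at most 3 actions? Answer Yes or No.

Yes

1. step(d,f)  →  {above(c), above(f), clear(c), clear(d), marked(d), marked(f), on(c,c), on(d,d), on(d,f), on(f,d), on(f,f)}
2. push(f,c)  →  {above(c), above(f), clear(c), clear(d), marked(d), marked(f), on(c,c), on(c,f), on(d,d), on(d,f), on(f,c), on(f,d), on(f,f)}
optimal plan length = 2; 2 ≤ 3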